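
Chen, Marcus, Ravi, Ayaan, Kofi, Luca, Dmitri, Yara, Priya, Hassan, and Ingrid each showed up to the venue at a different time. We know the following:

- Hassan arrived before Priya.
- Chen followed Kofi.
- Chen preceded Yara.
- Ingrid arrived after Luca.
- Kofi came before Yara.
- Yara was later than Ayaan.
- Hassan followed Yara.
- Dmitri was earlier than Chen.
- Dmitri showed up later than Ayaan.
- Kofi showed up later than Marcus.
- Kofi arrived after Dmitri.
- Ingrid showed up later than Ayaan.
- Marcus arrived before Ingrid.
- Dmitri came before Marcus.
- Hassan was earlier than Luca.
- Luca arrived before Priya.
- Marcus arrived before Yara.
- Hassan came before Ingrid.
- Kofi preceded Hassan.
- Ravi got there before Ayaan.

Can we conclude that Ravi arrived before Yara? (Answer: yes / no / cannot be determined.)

Chain the constraints: Ravi → Ayaan → Yara. Each link is directly stated, so Ravi comes before Yara.

yes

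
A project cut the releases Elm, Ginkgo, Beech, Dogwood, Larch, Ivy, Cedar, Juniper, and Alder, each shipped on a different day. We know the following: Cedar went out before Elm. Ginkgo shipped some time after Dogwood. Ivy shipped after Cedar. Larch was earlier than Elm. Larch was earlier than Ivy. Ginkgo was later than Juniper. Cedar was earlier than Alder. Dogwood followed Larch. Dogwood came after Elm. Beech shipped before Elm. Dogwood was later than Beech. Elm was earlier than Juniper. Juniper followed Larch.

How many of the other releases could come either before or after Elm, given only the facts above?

2

Forced before Elm: Beech, Cedar, and Larch; forced after Elm: Dogwood, Ginkgo, and Juniper.
That leaves Alder and Ivy with no forced order relative to Elm — 2.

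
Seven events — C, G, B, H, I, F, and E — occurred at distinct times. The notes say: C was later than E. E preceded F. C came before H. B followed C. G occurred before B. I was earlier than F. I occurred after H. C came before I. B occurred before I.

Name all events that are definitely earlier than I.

B, C, E, G, H

Directly stated before I: B, C, and H.
E reaches I via E → C → I.
G reaches I via G → B → I.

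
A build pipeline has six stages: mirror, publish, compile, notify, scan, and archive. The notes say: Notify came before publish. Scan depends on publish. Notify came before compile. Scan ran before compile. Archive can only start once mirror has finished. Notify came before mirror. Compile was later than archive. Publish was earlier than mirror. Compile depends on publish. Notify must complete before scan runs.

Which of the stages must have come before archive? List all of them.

mirror, notify, publish

Directly stated before archive: mirror.
Notify reaches archive via notify → mirror → archive.
Publish reaches archive via publish → mirror → archive.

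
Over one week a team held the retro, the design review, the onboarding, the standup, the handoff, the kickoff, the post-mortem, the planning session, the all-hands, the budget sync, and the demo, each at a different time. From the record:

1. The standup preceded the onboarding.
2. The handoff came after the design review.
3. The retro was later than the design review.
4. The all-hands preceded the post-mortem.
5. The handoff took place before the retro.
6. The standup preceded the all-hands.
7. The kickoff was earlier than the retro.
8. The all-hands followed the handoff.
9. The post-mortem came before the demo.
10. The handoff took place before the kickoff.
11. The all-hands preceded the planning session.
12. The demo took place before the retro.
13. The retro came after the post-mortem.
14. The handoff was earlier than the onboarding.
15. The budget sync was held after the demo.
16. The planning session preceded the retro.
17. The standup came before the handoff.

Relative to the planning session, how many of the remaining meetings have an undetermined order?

Forced before the planning session: the all-hands, the design review, the handoff, and the standup; forced after the planning session: the retro.
That leaves the budget sync, the demo, the kickoff, the onboarding, and the post-mortem with no forced order relative to the planning session — 5.

5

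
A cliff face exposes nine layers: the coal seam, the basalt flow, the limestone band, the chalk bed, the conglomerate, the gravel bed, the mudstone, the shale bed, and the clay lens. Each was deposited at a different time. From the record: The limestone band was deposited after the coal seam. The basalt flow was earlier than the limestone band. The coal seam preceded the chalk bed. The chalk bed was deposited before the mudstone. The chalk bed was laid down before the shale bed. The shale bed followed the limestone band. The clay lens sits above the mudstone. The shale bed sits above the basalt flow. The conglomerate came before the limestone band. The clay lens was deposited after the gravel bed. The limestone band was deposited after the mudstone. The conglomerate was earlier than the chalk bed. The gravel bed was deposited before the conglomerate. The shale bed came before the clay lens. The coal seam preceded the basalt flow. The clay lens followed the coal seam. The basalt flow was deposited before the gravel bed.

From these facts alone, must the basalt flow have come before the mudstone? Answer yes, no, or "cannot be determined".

yes

Chain the constraints: the basalt flow → the gravel bed → the conglomerate → the chalk bed → the mudstone. Each link is directly stated, so the basalt flow comes before the mudstone.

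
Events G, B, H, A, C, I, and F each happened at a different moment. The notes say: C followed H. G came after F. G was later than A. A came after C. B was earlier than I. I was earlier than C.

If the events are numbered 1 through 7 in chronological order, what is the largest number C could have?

C must come before A and G — 2 events forced after it.
Everything else can be placed before C in some valid order, so C can sit as late as position 7 − 2 = 5.

5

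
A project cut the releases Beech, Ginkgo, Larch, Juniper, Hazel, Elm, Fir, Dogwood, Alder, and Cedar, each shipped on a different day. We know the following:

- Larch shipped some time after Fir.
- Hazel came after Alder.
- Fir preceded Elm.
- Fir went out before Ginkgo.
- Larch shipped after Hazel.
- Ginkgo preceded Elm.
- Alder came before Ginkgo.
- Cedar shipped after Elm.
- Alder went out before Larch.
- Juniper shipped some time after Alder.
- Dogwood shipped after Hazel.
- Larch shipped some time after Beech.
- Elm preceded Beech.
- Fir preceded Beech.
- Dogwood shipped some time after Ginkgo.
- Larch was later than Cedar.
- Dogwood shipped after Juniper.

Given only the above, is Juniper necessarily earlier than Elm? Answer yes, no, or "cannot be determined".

cannot be determined

No chain of stated constraints runs from Juniper to Elm, and none runs from Elm to Juniper either.
So the relative order of Juniper and Elm is not fixed by the given facts.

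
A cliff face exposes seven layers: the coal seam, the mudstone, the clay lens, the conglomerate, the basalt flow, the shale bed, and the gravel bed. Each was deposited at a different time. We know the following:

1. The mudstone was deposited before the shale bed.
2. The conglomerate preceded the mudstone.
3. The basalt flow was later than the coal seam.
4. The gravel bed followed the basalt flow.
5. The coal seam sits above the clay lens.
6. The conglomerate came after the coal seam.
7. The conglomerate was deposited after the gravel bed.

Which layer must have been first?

the clay lens

The clay lens has a chain of constraints placing it before every other layer, so the clay lens must be first.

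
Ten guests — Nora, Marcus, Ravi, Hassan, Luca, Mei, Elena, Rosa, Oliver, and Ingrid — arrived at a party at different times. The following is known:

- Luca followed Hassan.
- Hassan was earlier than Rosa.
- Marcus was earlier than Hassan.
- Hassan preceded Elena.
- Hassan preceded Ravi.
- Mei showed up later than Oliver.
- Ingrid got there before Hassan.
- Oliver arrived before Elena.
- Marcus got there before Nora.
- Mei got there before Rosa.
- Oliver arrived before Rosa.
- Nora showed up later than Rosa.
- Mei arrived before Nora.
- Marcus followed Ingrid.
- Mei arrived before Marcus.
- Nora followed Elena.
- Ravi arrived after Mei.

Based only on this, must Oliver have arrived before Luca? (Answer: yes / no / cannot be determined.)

yes

Chain the constraints: Oliver → Mei → Marcus → Hassan → Luca. Each link is directly stated, so Oliver comes before Luca.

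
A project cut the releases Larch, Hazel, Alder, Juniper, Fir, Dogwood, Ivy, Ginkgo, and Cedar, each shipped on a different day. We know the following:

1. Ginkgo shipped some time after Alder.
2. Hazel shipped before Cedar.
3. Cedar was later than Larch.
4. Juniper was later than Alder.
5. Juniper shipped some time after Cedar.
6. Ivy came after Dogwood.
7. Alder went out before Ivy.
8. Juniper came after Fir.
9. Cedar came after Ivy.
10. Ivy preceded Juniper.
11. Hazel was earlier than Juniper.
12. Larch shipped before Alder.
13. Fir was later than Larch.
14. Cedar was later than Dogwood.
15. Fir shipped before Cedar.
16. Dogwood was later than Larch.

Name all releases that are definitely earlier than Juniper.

Alder, Cedar, Dogwood, Fir, Hazel, Ivy, Larch

Directly stated before Juniper: Alder, Cedar, Fir, Hazel, and Ivy.
Dogwood reaches Juniper via Dogwood → Cedar → Juniper.
Larch reaches Juniper via Larch → Alder → Juniper.
No chain forces Ginkgo ahead of Juniper.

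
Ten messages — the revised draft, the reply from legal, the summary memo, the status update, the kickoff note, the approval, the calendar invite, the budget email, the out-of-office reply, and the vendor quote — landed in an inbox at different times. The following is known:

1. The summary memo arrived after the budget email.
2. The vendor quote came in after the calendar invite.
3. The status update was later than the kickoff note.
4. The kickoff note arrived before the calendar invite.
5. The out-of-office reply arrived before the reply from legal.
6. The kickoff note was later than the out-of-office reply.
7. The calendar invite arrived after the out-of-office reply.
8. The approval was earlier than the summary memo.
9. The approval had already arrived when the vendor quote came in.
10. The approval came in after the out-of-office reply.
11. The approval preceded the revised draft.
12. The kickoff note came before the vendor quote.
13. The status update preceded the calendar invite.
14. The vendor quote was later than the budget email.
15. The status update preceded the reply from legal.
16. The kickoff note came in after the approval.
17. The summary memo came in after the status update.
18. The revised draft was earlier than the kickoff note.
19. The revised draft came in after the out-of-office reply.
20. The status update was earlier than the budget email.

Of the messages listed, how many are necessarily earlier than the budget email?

Directly stated before the budget email: the status update.
The approval reaches the budget email via the approval → the kickoff note → the status update → the budget email.
The kickoff note reaches the budget email via the kickoff note → the status update → the budget email.
The out-of-office reply reaches the budget email via the out-of-office reply → the kickoff note → the status update → the budget email.
Likewise the revised draft reaches the budget email by chaining the stated constraints.
No chain forces the reply from legal (or any of the others) ahead of the budget email.
That's the approval, the kickoff note, the out-of-office reply, the revised draft, and the status update — 5 in all.

5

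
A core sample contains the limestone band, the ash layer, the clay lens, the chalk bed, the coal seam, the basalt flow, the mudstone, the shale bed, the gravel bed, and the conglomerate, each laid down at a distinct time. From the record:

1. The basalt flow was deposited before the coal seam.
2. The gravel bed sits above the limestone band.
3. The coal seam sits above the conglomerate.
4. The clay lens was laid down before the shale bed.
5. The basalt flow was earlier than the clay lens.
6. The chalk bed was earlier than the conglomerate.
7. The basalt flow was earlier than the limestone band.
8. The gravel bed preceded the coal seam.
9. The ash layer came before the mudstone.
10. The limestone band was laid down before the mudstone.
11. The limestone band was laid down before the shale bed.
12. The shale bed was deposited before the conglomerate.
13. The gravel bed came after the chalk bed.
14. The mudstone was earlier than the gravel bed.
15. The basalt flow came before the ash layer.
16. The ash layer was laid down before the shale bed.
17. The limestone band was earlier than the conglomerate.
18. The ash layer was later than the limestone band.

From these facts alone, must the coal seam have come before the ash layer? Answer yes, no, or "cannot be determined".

no

Tracing the constraints gives the ash layer → the mudstone → the gravel bed → the coal seam, so the ash layer must come before the coal seam.
That means the coal seam cannot be before the ash layer.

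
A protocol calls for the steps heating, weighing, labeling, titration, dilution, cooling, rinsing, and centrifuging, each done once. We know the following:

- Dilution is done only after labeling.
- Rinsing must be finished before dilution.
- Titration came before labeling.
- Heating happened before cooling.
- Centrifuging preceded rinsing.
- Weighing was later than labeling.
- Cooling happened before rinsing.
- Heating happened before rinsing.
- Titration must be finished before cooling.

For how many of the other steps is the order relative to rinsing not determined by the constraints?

2

Forced before rinsing: centrifuging, cooling, heating, and titration; forced after rinsing: dilution.
That leaves labeling and weighing with no forced order relative to rinsing — 2.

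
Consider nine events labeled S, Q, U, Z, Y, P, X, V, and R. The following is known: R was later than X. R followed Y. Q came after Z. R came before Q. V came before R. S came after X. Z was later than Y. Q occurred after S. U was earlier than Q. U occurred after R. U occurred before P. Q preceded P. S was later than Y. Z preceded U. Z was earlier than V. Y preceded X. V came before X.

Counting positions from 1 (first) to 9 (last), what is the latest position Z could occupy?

2

Z must come before P, Q, R, S, U, V, and X — 7 events forced after it.
Everything else can be placed before Z in some valid order, so Z can sit as late as position 9 − 7 = 2.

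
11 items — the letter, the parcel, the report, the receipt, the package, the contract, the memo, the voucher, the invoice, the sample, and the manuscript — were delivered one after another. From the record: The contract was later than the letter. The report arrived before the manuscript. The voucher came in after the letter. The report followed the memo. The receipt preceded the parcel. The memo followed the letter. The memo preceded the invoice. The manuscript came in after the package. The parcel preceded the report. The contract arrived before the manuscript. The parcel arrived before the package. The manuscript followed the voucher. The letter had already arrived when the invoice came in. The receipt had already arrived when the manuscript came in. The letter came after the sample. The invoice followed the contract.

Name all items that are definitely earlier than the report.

the letter, the memo, the parcel, the receipt, the sample

Directly stated before the report: the memo and the parcel.
The letter reaches the report via the letter → the memo → the report.
The receipt reaches the report via the receipt → the parcel → the report.
The sample reaches the report via the sample → the letter → the memo → the report.
No chain forces the manuscript (or any of the others) ahead of the report.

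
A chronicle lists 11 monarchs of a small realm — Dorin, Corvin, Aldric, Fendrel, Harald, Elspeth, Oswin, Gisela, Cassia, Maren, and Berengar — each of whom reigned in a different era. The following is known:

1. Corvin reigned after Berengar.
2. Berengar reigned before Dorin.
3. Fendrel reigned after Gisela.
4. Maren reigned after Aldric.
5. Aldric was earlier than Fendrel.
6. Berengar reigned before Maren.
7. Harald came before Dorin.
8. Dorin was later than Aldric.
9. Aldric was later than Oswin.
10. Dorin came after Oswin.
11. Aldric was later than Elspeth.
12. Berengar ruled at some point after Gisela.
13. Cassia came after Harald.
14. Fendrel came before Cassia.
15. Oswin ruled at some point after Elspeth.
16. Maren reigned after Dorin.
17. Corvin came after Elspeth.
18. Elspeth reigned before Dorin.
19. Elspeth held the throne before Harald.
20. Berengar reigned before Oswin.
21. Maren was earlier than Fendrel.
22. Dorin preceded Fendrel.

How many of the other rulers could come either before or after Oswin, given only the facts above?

Forced before Oswin: Berengar, Elspeth, and Gisela; forced after Oswin: Aldric, Cassia, Dorin, Fendrel, and Maren.
That leaves Corvin and Harald with no forced order relative to Oswin — 2.

2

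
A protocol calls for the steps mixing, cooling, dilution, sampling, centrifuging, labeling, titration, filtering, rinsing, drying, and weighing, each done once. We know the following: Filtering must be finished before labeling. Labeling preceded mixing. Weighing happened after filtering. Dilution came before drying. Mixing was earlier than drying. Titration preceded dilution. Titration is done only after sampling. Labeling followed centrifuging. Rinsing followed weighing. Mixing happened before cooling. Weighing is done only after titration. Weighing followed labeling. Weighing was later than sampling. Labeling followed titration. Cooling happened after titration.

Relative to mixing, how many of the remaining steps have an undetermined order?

3

Forced before mixing: centrifuging, filtering, labeling, sampling, and titration; forced after mixing: cooling and drying.
That leaves dilution, rinsing, and weighing with no forced order relative to mixing — 3.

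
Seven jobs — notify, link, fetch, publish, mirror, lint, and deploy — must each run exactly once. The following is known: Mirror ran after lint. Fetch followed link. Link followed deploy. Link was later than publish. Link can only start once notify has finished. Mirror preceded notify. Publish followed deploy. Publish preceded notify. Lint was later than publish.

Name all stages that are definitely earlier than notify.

deploy, lint, mirror, publish

Directly stated before notify: mirror and publish.
Deploy reaches notify via deploy → publish → notify.
Lint reaches notify via lint → mirror → notify.
No chain forces link (or any of the others) ahead of notify.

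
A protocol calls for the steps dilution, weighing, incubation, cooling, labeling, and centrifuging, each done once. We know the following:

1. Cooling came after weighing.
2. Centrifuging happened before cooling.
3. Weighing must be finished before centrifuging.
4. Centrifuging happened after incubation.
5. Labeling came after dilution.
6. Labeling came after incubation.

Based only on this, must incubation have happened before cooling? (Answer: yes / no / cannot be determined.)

yes

Chain the constraints: incubation → centrifuging → cooling. Each link is directly stated, so incubation comes before cooling.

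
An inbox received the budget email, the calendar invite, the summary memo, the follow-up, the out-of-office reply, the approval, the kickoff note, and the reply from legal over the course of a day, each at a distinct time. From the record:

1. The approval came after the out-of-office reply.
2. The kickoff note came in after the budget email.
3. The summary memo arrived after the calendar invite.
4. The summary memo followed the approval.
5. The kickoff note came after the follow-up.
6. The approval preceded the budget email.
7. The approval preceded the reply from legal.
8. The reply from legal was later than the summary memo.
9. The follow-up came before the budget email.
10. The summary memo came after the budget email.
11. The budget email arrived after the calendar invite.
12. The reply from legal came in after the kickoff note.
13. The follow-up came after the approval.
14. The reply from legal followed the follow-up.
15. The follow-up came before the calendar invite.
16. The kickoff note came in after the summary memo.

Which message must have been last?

Every other message has a chain of constraints placing it before the reply from legal, so the reply from legal is last.

the reply from legal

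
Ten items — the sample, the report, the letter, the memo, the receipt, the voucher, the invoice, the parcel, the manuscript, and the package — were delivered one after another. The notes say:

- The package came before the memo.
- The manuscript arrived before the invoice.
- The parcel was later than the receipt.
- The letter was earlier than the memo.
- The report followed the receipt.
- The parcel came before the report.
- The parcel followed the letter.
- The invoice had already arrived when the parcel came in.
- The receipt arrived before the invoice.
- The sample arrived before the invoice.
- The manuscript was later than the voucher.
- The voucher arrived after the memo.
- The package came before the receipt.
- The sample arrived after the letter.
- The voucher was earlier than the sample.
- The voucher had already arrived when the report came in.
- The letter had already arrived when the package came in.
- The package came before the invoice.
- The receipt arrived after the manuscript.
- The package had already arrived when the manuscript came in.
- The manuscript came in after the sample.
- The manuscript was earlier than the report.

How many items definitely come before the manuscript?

5

Directly stated before the manuscript: the package, the sample, and the voucher.
The letter reaches the manuscript via the letter → the sample → the manuscript.
The memo reaches the manuscript via the memo → the voucher → the manuscript.
No chain forces the parcel (or any of the others) ahead of the manuscript.
That's the letter, the memo, the package, the sample, and the voucher — 5 in all.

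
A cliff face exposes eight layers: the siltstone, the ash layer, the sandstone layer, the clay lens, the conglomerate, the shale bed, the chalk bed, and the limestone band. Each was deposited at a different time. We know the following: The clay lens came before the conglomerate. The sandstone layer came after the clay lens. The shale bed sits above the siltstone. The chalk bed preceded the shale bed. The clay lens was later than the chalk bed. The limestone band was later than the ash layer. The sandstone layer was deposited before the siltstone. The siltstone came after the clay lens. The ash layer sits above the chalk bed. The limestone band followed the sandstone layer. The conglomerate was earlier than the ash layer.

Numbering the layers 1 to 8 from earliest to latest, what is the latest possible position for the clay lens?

The clay lens must come before the ash layer, the conglomerate, the limestone band, the sandstone layer, the shale bed, and the siltstone — 6 layers forced after it.
Everything else can be placed before the clay lens in some valid order, so the clay lens can sit as late as position 8 − 6 = 2.

2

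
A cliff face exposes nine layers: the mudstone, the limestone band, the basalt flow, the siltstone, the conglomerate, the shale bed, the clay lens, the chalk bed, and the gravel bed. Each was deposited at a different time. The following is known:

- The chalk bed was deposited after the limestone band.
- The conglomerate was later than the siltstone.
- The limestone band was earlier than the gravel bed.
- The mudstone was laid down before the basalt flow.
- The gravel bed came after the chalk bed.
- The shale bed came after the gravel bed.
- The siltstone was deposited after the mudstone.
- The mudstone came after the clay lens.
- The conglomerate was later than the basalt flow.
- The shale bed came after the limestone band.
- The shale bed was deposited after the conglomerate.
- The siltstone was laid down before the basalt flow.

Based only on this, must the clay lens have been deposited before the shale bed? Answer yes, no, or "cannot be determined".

yes

Chain the constraints: the clay lens → the mudstone → the basalt flow → the conglomerate → the shale bed. Each link is directly stated, so the clay lens comes before the shale bed.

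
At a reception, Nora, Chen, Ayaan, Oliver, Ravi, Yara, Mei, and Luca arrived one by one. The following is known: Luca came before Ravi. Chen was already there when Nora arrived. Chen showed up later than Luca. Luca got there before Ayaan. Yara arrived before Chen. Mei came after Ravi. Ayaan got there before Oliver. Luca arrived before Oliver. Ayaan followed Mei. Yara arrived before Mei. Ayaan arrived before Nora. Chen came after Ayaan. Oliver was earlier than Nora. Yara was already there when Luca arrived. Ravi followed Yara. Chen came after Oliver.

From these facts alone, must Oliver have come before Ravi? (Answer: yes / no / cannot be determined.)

no

Tracing the constraints gives Ravi → Mei → Ayaan → Oliver, so Ravi must come before Oliver.
That means Oliver cannot be before Ravi.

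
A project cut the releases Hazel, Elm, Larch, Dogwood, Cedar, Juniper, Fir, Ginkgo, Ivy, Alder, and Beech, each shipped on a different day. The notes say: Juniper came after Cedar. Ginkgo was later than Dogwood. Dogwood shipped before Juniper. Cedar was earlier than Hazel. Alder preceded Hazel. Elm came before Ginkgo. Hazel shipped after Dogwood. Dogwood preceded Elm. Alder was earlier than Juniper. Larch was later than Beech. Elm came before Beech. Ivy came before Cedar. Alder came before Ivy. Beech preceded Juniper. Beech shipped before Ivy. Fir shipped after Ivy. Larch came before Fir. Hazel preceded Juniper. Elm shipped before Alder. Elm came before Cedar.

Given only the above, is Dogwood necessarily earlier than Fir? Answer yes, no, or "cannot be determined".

Chain the constraints: Dogwood → Elm → Alder → Ivy → Fir. Each link is directly stated, so Dogwood comes before Fir.

yes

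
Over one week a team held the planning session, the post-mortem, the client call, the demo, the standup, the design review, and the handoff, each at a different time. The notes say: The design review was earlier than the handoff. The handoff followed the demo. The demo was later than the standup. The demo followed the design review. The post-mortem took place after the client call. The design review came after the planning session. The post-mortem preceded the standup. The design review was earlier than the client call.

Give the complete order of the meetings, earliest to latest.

The constraints fix every adjacent pair, so only one ordering works:
the planning session → the design review → the client call → the post-mortem → the standup → the demo → the handoff.

the planning session, the design review, the client call, the post-mortem, the standup, the demo, the handoff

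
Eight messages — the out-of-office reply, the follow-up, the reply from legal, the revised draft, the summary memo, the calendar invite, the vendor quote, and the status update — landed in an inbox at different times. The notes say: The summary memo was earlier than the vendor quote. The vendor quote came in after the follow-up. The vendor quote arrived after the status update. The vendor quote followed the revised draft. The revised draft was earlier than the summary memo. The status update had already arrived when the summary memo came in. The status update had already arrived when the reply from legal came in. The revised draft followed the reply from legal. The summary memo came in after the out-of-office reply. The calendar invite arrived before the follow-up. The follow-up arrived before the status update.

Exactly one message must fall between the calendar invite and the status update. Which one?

the follow-up

Tracing the constraints gives the calendar invite → the follow-up → the status update, so the follow-up sits after the calendar invite and before the status update.
No other message is forced both after the calendar invite and before the status update.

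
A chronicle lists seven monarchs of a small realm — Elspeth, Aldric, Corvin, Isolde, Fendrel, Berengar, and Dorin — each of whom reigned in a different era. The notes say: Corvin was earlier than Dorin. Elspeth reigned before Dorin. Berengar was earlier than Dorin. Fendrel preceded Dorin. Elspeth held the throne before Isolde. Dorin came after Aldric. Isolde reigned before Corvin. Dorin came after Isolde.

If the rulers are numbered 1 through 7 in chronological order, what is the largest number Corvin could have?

Corvin must come before Dorin — 1 ruler forced after them.
Everything else can be placed before Corvin in some valid order, so Corvin can sit as late as position 7 − 1 = 6.

6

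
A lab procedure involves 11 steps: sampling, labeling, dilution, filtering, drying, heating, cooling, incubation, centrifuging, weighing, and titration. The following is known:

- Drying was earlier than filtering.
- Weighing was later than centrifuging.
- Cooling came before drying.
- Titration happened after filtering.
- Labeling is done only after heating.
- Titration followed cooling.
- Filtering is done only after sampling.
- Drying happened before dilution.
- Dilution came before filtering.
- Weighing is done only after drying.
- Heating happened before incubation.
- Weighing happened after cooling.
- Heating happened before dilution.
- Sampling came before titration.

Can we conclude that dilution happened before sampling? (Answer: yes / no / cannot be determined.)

cannot be determined

No chain of stated constraints runs from dilution to sampling, and none runs from sampling to dilution either.
So the relative order of dilution and sampling is not fixed by the given facts.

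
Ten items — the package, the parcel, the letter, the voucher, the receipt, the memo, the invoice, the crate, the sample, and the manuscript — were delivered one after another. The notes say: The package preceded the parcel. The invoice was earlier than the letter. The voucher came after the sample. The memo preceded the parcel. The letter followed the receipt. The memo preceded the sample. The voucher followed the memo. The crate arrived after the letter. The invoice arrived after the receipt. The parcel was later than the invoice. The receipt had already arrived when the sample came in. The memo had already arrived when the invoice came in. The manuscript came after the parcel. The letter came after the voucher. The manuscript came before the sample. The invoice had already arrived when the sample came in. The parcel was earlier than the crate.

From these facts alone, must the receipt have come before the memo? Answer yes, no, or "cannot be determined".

cannot be determined

No chain of stated constraints runs from the receipt to the memo, and none runs from the memo to the receipt either.
So the relative order of the receipt and the memo is not fixed by the given facts.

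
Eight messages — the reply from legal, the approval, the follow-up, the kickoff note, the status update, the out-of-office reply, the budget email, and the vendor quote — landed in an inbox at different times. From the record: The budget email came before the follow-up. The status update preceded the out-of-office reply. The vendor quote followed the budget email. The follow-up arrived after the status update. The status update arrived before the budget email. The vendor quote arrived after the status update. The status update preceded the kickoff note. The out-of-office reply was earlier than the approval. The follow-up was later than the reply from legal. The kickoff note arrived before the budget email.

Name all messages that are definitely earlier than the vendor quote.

the budget email, the kickoff note, the status update

Directly stated before the vendor quote: the budget email and the status update.
The kickoff note reaches the vendor quote via the kickoff note → the budget email → the vendor quote.
No chain forces the reply from legal (or any of the others) ahead of the vendor quote.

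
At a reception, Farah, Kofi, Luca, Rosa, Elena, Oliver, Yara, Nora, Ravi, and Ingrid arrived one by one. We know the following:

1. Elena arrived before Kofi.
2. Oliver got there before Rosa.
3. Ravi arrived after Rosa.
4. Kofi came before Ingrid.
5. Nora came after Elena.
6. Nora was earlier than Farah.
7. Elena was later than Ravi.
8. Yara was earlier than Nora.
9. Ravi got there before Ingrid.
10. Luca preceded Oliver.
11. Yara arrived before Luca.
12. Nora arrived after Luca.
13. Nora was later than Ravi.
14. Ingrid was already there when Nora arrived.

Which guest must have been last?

Every other guest has a chain of constraints placing them before Farah, so Farah is last.

Farah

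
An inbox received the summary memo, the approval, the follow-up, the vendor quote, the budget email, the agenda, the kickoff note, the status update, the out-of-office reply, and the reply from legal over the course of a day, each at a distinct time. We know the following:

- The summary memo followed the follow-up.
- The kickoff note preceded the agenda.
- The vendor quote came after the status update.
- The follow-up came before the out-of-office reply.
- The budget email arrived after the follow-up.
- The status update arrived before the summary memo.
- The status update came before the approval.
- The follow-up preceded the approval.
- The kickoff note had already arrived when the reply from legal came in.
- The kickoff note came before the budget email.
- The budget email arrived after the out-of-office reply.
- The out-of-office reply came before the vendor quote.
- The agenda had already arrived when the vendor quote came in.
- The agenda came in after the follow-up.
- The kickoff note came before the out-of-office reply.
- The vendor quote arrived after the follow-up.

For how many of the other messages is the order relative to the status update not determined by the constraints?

6

Forced after the status update: the approval, the summary memo, and the vendor quote.
That leaves the agenda, the budget email, the follow-up, the kickoff note, the out-of-office reply, and the reply from legal with no forced order relative to the status update — 6.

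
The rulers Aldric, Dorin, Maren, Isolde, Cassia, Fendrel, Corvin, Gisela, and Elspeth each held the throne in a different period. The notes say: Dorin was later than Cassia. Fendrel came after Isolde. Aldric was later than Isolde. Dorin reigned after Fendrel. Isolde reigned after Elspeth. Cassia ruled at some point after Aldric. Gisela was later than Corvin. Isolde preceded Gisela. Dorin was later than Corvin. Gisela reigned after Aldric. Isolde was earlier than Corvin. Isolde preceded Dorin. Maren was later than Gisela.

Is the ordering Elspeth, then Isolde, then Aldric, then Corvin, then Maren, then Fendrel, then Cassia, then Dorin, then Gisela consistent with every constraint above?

no

The constraints require Gisela before Maren, but in the proposed sequence Maren appears ahead of Gisela. That one violation is enough.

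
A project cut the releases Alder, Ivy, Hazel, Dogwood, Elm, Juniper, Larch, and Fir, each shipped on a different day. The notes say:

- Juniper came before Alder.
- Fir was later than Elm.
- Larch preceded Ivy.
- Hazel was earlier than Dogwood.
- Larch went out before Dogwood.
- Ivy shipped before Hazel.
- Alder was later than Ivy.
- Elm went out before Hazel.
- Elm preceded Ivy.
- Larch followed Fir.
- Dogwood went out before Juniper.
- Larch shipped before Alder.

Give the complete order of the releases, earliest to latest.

Elm, Fir, Larch, Ivy, Hazel, Dogwood, Juniper, Alder

The constraints fix every adjacent pair, so only one ordering works:
Elm → Fir → Larch → Ivy → Hazel → Dogwood → Juniper → Alder.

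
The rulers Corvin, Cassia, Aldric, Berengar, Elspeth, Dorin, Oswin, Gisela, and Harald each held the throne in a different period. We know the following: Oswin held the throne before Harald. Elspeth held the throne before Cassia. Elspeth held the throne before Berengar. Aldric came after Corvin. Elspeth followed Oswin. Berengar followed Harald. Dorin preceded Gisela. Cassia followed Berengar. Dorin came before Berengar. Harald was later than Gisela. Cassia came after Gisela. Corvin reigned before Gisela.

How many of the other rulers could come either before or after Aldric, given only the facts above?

7

Forced before Aldric: Corvin.
That leaves Berengar, Cassia, Dorin, Elspeth, Gisela, Harald, and Oswin with no forced order relative to Aldric — 7.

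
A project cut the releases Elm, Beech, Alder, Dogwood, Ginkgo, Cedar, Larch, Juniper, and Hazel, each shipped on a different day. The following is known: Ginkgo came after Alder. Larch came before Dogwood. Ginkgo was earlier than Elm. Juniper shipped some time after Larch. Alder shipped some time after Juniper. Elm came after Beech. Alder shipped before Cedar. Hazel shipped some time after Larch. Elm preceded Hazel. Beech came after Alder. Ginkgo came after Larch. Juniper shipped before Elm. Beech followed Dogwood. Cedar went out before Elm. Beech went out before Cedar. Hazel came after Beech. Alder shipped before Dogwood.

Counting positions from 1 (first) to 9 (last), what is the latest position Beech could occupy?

6

Beech must come before Cedar, Elm, and Hazel — 3 releases forced after it.
Everything else can be placed before Beech in some valid order, so Beech can sit as late as position 9 − 3 = 6.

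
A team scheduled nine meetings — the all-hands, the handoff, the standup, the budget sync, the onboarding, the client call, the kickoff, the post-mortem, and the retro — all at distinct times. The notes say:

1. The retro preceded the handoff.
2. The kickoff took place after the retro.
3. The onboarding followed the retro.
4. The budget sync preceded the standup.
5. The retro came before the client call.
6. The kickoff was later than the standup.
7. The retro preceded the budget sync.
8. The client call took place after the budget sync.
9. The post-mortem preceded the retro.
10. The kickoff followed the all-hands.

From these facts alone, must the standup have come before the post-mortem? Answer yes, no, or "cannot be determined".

no

Tracing the constraints gives the post-mortem → the retro → the budget sync → the standup, so the post-mortem must come before the standup.
That means the standup cannot be before the post-mortem.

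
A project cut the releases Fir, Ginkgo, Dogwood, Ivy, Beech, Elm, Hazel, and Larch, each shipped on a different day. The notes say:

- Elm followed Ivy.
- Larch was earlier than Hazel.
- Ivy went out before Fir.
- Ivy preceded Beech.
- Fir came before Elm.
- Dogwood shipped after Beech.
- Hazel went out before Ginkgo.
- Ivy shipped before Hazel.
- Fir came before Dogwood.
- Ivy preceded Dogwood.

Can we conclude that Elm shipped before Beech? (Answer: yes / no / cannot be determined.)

cannot be determined

No chain of stated constraints runs from Elm to Beech, and none runs from Beech to Elm either.
So the relative order of Elm and Beech is not fixed by the given facts.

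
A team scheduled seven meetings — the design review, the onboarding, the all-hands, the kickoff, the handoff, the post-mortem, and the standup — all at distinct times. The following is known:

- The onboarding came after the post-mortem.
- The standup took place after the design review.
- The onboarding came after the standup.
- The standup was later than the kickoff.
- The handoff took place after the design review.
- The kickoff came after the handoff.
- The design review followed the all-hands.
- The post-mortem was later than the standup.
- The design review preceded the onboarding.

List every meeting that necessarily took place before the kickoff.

Directly stated before the kickoff: the handoff.
The all-hands reaches the kickoff via the all-hands → the design review → the handoff → the kickoff.
The design review reaches the kickoff via the design review → the handoff → the kickoff.
No chain forces the standup (or any of the others) ahead of the kickoff.

the all-hands, the design review, the handoff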